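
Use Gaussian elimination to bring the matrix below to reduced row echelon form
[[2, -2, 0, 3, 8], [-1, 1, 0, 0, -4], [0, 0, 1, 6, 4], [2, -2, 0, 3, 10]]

[[1, -1, 0, 0, 0], [0, 0, 1, 0, 0], [0, 0, 0, 1, 0], [0, 0, 0, 0, 1]]

R1 → 1/2·R1
  [  1  -1  0  3/2   4 ]
  [ -1   1  0    0  -4 ]
  [  0   0  1    6   4 ]
  [  2  -2  0    3  10 ]
R2 → R2 + R1
  [ 1  -1  0  3/2   4 ]
  [ 0   0  0  3/2   0 ]
  [ 0   0  1    6   4 ]
  [ 2  -2  0    3  10 ]
R4 → R4 − 2·R1
  [ 1  -1  0  3/2  4 ]
  [ 0   0  0  3/2  0 ]
  [ 0   0  1    6  4 ]
  [ 0   0  0    0  2 ]
R2 ↔ R3
  [ 1  -1  0  3/2  4 ]
  [ 0   0  1    6  4 ]
  [ 0   0  0  3/2  0 ]
  [ 0   0  0    0  2 ]
R3 → 2/3·R3
  [ 1  -1  0  3/2  4 ]
  [ 0   0  1    6  4 ]
  [ 0   0  0    1  0 ]
  [ 0   0  0    0  2 ]
R4 → 1/2·R4
  [ 1  -1  0  3/2  4 ]
  [ 0   0  1    6  4 ]
  [ 0   0  0    1  0 ]
  [ 0   0  0    0  1 ]
R2 → R2 − 4·R4
  [ 1  -1  0  3/2  4 ]
  [ 0   0  1    6  0 ]
  [ 0   0  0    1  0 ]
  [ 0   0  0    0  1 ]
R1 → R1 − 4·R4
  [ 1  -1  0  3/2  0 ]
  [ 0   0  1    6  0 ]
  [ 0   0  0    1  0 ]
  [ 0   0  0    0  1 ]
R2 → R2 − 6·R3
  [ 1  -1  0  3/2  0 ]
  [ 0   0  1    0  0 ]
  [ 0   0  0    1  0 ]
  [ 0   0  0    0  1 ]
R1 → R1 − 3/2·R3
  [ 1  -1  0  0  0 ]
  [ 0   0  1  0  0 ]
  [ 0   0  0  1  0 ]
  [ 0   0  0  0  1 ]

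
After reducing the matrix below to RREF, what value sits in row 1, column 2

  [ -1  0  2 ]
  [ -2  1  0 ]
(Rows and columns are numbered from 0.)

-4

r1 -> -1·r1
  [  1  0  -2 ]
  [ -2  1   0 ]
r2 -> r2 + 2·r1
  [ 1  0  -2 ]
  [ 0  1  -4 ]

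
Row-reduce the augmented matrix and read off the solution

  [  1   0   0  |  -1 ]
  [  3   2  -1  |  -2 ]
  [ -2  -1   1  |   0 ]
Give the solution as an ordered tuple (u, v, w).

(-1, -1, -3)

R2 → R2 − 3·R1
  [  1   0   0  |  -1 ]
  [  0   2  -1  |   1 ]
  [ -2  -1   1  |   0 ]
R3 → R3 + 2·R1
  [ 1   0   0  |  -1 ]
  [ 0   2  -1  |   1 ]
  [ 0  -1   1  |  -2 ]
R2 → 1/2·R2
  [ 1   0     0  |   -1 ]
  [ 0   1  -1/2  |  1/2 ]
  [ 0  -1     1  |   -2 ]
R3 → R3 + R2
  [ 1  0     0  |    -1 ]
  [ 0  1  -1/2  |   1/2 ]
  [ 0  0   1/2  |  -3/2 ]
R3 → 2·R3
  [ 1  0     0  |   -1 ]
  [ 0  1  -1/2  |  1/2 ]
  [ 0  0     1  |   -3 ]
R2 → R2 + 1/2·R3
  [ 1  0  0  |  -1 ]
  [ 0  1  0  |  -1 ]
  [ 0  0  1  |  -3 ]
Reading off the last column: u = -1, v = -1, w = -3.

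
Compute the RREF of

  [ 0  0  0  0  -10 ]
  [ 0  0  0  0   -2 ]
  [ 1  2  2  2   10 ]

R1 <-> R3
  [ 1  2  2  2   10 ]
  [ 0  0  0  0   -2 ]
  [ 0  0  0  0  -10 ]
R2 -> -1/2·R2
  [ 1  2  2  2   10 ]
  [ 0  0  0  0    1 ]
  [ 0  0  0  0  -10 ]
R3 -> R3 + 10·R2
  [ 1  2  2  2  10 ]
  [ 0  0  0  0   1 ]
  [ 0  0  0  0   0 ]
R1 -> R1 − 10·R2
  [ 1  2  2  2  0 ]
  [ 0  0  0  0  1 ]
  [ 0  0  0  0  0 ]

[[1, 2, 2, 2, 0], [0, 0, 0, 0, 1], [0, 0, 0, 0, 0]]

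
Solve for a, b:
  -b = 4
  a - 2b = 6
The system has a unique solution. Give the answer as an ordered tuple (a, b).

(-2, -4)

Form the augmented matrix and row-reduce:
  [ 0  -1  |  4 ]
  [ 1  -2  |  6 ]
ρ1 <=> ρ2
  [ 1  -2  |  6 ]
  [ 0  -1  |  4 ]
ρ2 -> -1·ρ2
  [ 1  -2  |   6 ]
  [ 0   1  |  -4 ]
ρ1 -> ρ1 + 2·ρ2
  [ 1  0  |  -2 ]
  [ 0  1  |  -4 ]
Reading off the last column: a = -2, b = -4.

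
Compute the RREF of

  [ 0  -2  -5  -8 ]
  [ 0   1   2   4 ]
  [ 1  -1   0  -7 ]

Swap ρ1 and ρ3.
  [ 1  -1   0  -7 ]
  [ 0   1   2   4 ]
  [ 0  -2  -5  -8 ]
Add 2 times ρ2 to ρ3.
  [ 1  -1   0  -7 ]
  [ 0   1   2   4 ]
  [ 0   0  -1   0 ]
Multiply ρ3 by -1.
  [ 1  -1  0  -7 ]
  [ 0   1  2   4 ]
  [ 0   0  1   0 ]
Subtract 2 times ρ3 from ρ2.
  [ 1  -1  0  -7 ]
  [ 0   1  0   4 ]
  [ 0   0  1   0 ]
Add ρ2 to ρ1.
  [ 1  0  0  -3 ]
  [ 0  1  0   4 ]
  [ 0  0  1   0 ]

[[1, 0, 0, -3], [0, 1, 0, 4], [0, 0, 1, 0]]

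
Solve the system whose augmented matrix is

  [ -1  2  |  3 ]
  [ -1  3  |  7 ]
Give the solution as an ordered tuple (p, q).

(5, 4)

Multiply r1 by -1.
  [  1  -2  |  -3 ]
  [ -1   3  |   7 ]
Add r1 to r2.
  [ 1  -2  |  -3 ]
  [ 0   1  |   4 ]
Add 2 times r2 to r1.
  [ 1  0  |  5 ]
  [ 0  1  |  4 ]
Reading off the last column: p = 5, q = 4.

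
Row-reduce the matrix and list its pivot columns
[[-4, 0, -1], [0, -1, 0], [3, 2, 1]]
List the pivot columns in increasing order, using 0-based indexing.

R1 -> -1/4·R1
  [ 1   0  1/4 ]
  [ 0  -1    0 ]
  [ 3   2    1 ]
R3 -> R3 − 3·R1
  [ 1   0  1/4 ]
  [ 0  -1    0 ]
  [ 0   2  1/4 ]
R2 -> -1·R2
  [ 1  0  1/4 ]
  [ 0  1    0 ]
  [ 0  2  1/4 ]
R3 -> R3 − 2·R2
  [ 1  0  1/4 ]
  [ 0  1    0 ]
  [ 0  0  1/4 ]
R3 -> 4·R3
  [ 1  0  1/4 ]
  [ 0  1    0 ]
  [ 0  0    1 ]
R1 -> R1 − 1/4·R3
  [ 1  0  0 ]
  [ 0  1  0 ]
  [ 0  0  1 ]
Pivot columns are the columns containing a leading 1.

0, 1, 2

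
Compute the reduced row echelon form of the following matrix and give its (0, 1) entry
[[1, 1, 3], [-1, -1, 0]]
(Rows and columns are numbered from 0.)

1

R2 → R2 + R1
  [ 1  1  3 ]
  [ 0  0  3 ]
R2 → 1/3·R2
  [ 1  1  3 ]
  [ 0  0  1 ]
R1 → R1 − 3·R2
  [ 1  1  0 ]
  [ 0  0  1 ]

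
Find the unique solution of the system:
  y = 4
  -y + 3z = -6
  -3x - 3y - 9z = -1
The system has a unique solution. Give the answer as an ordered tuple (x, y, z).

Form the augmented matrix and row-reduce:
  [  0   1   0  |   4 ]
  [  0  -1   3  |  -6 ]
  [ -3  -3  -9  |  -1 ]
ρ1 <-> ρ3
  [ -3  -3  -9  |  -1 ]
  [  0  -1   3  |  -6 ]
  [  0   1   0  |   4 ]
ρ1 := -1/3·ρ1
  [ 1   1  3  |  1/3 ]
  [ 0  -1  3  |   -6 ]
  [ 0   1  0  |    4 ]
ρ2 := -1·ρ2
  [ 1  1   3  |  1/3 ]
  [ 0  1  -3  |    6 ]
  [ 0  1   0  |    4 ]
ρ3 := ρ3 − ρ2
  [ 1  1   3  |  1/3 ]
  [ 0  1  -3  |    6 ]
  [ 0  0   3  |   -2 ]
ρ3 := 1/3·ρ3
  [ 1  1   3  |   1/3 ]
  [ 0  1  -3  |     6 ]
  [ 0  0   1  |  -2/3 ]
ρ2 := ρ2 + 3·ρ3
  [ 1  1  3  |   1/3 ]
  [ 0  1  0  |     4 ]
  [ 0  0  1  |  -2/3 ]
ρ1 := ρ1 − 3·ρ3
  [ 1  1  0  |   7/3 ]
  [ 0  1  0  |     4 ]
  [ 0  0  1  |  -2/3 ]
ρ1 := ρ1 − ρ2
  [ 1  0  0  |  -5/3 ]
  [ 0  1  0  |     4 ]
  [ 0  0  1  |  -2/3 ]
Reading off the last column: x = -5/3, y = 4, z = -2/3.

(-5/3, 4, -2/3)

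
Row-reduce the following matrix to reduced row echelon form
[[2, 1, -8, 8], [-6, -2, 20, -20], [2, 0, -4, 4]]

Multiply r1 by 1/2.
Add 6 times r1 to r2.
Subtract 2 times r1 from r3.
Add r2 to r3.
Subtract 1/2 times r2 from r1.

[[1, 0, -2, 2], [0, 1, -4, 4], [0, 0, 0, 0]]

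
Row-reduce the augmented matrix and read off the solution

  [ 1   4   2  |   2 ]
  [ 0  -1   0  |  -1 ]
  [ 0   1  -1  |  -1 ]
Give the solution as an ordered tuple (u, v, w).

R2 → -1·R2
  [ 1  4   2  |   2 ]
  [ 0  1   0  |   1 ]
  [ 0  1  -1  |  -1 ]
R3 → R3 − R2
  [ 1  4   2  |   2 ]
  [ 0  1   0  |   1 ]
  [ 0  0  -1  |  -2 ]
R3 → -1·R3
  [ 1  4  2  |  2 ]
  [ 0  1  0  |  1 ]
  [ 0  0  1  |  2 ]
R1 → R1 − 2·R3
  [ 1  4  0  |  -2 ]
  [ 0  1  0  |   1 ]
  [ 0  0  1  |   2 ]
R1 → R1 − 4·R2
  [ 1  0  0  |  -6 ]
  [ 0  1  0  |   1 ]
  [ 0  0  1  |   2 ]
Reading off the last column: u = -6, v = 1, w = 2.

(-6, 1, 2)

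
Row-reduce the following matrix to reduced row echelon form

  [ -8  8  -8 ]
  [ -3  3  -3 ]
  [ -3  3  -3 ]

R1 -> -1/8·R1
  [  1  -1   1 ]
  [ -3   3  -3 ]
  [ -3   3  -3 ]
R2 -> R2 + 3·R1
  [  1  -1   1 ]
  [  0   0   0 ]
  [ -3   3  -3 ]
R3 -> R3 + 3·R1
  [ 1  -1  1 ]
  [ 0   0  0 ]
  [ 0   0  0 ]

[[1, -1, 1], [0, 0, 0], [0, 0, 0]]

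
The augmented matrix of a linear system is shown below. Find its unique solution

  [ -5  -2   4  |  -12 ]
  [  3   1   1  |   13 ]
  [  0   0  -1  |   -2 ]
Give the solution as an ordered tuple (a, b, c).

r1 → -1/5·r1
  [ 1  2/5  -4/5  |  12/5 ]
  [ 3    1     1  |    13 ]
  [ 0    0    -1  |    -2 ]
r2 → r2 − 3·r1
  [ 1   2/5  -4/5  |  12/5 ]
  [ 0  -1/5  17/5  |  29/5 ]
  [ 0     0    -1  |    -2 ]
r2 → -5·r2
  [ 1  2/5  -4/5  |  12/5 ]
  [ 0    1   -17  |   -29 ]
  [ 0    0    -1  |    -2 ]
r3 → -1·r3
  [ 1  2/5  -4/5  |  12/5 ]
  [ 0    1   -17  |   -29 ]
  [ 0    0     1  |     2 ]
r2 → r2 + 17·r3
  [ 1  2/5  -4/5  |  12/5 ]
  [ 0    1     0  |     5 ]
  [ 0    0     1  |     2 ]
r1 → r1 + 4/5·r3
  [ 1  2/5  0  |  4 ]
  [ 0    1  0  |  5 ]
  [ 0    0  1  |  2 ]
r1 → r1 − 2/5·r2
  [ 1  0  0  |  2 ]
  [ 0  1  0  |  5 ]
  [ 0  0  1  |  2 ]
Reading off the last column: a = 2, b = 5, c = 2.

(2, 5, 2)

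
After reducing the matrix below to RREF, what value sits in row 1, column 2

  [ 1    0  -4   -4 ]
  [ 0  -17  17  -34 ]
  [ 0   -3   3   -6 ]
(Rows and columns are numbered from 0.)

-1

ρ2 := -1/17·ρ2
  [ 1   0  -4  -4 ]
  [ 0   1  -1   2 ]
  [ 0  -3   3  -6 ]
ρ3 := ρ3 + 3·ρ2
  [ 1  0  -4  -4 ]
  [ 0  1  -1   2 ]
  [ 0  0   0   0 ]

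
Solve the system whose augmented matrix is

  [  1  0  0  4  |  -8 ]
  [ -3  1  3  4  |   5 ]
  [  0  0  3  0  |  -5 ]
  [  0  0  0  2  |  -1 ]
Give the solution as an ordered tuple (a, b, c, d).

R2 ← R2 + 3·R1
R3 ← 1/3·R3
R4 ← 1/2·R4
R2 ← R2 − 16·R4
R1 ← R1 − 4·R4
R2 ← R2 − 3·R3
Reading off the last column: a = -6, b = -6, c = -5/3, d = -1/2.

(-6, -6, -5/3, -1/2)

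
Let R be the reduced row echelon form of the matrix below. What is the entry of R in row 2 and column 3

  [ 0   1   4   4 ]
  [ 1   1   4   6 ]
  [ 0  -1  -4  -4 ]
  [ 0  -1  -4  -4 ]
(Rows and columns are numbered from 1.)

4

r1 <=> r2
  [ 1   1   4   6 ]
  [ 0   1   4   4 ]
  [ 0  -1  -4  -4 ]
  [ 0  -1  -4  -4 ]
r3 := r3 + r2
  [ 1   1   4   6 ]
  [ 0   1   4   4 ]
  [ 0   0   0   0 ]
  [ 0  -1  -4  -4 ]
r4 := r4 + r2
  [ 1  1  4  6 ]
  [ 0  1  4  4 ]
  [ 0  0  0  0 ]
  [ 0  0  0  0 ]
r1 := r1 − r2
  [ 1  0  0  2 ]
  [ 0  1  4  4 ]
  [ 0  0  0  0 ]
  [ 0  0  0  0 ]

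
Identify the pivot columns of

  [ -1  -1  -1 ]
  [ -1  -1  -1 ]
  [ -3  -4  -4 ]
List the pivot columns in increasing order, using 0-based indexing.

R1 -> -1·R1
  [  1   1   1 ]
  [ -1  -1  -1 ]
  [ -3  -4  -4 ]
R2 -> R2 + R1
  [  1   1   1 ]
  [  0   0   0 ]
  [ -3  -4  -4 ]
R3 -> R3 + 3·R1
  [ 1   1   1 ]
  [ 0   0   0 ]
  [ 0  -1  -1 ]
R2 ↔ R3
  [ 1   1   1 ]
  [ 0  -1  -1 ]
  [ 0   0   0 ]
R2 -> -1·R2
  [ 1  1  1 ]
  [ 0  1  1 ]
  [ 0  0  0 ]
R1 -> R1 − R2
  [ 1  0  0 ]
  [ 0  1  1 ]
  [ 0  0  0 ]
Pivot columns are the columns containing a leading 1.

0, 1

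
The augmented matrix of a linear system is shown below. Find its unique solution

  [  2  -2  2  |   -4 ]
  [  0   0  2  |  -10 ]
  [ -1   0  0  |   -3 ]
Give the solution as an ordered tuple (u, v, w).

r1 ← 1/2·r1
  [  1  -1  1  |   -2 ]
  [  0   0  2  |  -10 ]
  [ -1   0  0  |   -3 ]
r3 ← r3 + r1
  [ 1  -1  1  |   -2 ]
  [ 0   0  2  |  -10 ]
  [ 0  -1  1  |   -5 ]
r2 ↔ r3
  [ 1  -1  1  |   -2 ]
  [ 0  -1  1  |   -5 ]
  [ 0   0  2  |  -10 ]
r2 ← -1·r2
  [ 1  -1   1  |   -2 ]
  [ 0   1  -1  |    5 ]
  [ 0   0   2  |  -10 ]
r3 ← 1/2·r3
  [ 1  -1   1  |  -2 ]
  [ 0   1  -1  |   5 ]
  [ 0   0   1  |  -5 ]
r2 ← r2 + r3
  [ 1  -1  1  |  -2 ]
  [ 0   1  0  |   0 ]
  [ 0   0  1  |  -5 ]
r1 ← r1 − r3
  [ 1  -1  0  |   3 ]
  [ 0   1  0  |   0 ]
  [ 0   0  1  |  -5 ]
r1 ← r1 + r2
  [ 1  0  0  |   3 ]
  [ 0  1  0  |   0 ]
  [ 0  0  1  |  -5 ]
Reading off the last column: u = 3, v = 0, w = -5.

(3, 0, -5)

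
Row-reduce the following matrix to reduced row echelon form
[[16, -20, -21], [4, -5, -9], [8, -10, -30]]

Multiply R1 by 1/16.
  [ 1  -5/4  -21/16 ]
  [ 4    -5      -9 ]
  [ 8   -10     -30 ]
Subtract 4 times R1 from R2.
  [ 1  -5/4  -21/16 ]
  [ 0     0   -15/4 ]
  [ 8   -10     -30 ]
Subtract 8 times R1 from R3.
  [ 1  -5/4  -21/16 ]
  [ 0     0   -15/4 ]
  [ 0     0   -39/2 ]
Multiply R2 by -4/15.
  [ 1  -5/4  -21/16 ]
  [ 0     0       1 ]
  [ 0     0   -39/2 ]
Add 39/2 times R2 to R3.
  [ 1  -5/4  -21/16 ]
  [ 0     0       1 ]
  [ 0     0       0 ]
Add 21/16 times R2 to R1.
  [ 1  -5/4  0 ]
  [ 0     0  1 ]
  [ 0     0  0 ]

[[1, -5/4, 0], [0, 0, 1], [0, 0, 0]]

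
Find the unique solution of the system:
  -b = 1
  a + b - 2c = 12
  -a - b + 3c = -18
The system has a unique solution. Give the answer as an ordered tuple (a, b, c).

Form the augmented matrix and row-reduce:
  [  0  -1   0  |    1 ]
  [  1   1  -2  |   12 ]
  [ -1  -1   3  |  -18 ]
R1 <=> R2
  [  1   1  -2  |   12 ]
  [  0  -1   0  |    1 ]
  [ -1  -1   3  |  -18 ]
R3 := R3 + R1
  [ 1   1  -2  |  12 ]
  [ 0  -1   0  |   1 ]
  [ 0   0   1  |  -6 ]
R2 := -1·R2
  [ 1  1  -2  |  12 ]
  [ 0  1   0  |  -1 ]
  [ 0  0   1  |  -6 ]
R1 := R1 + 2·R3
  [ 1  1  0  |   0 ]
  [ 0  1  0  |  -1 ]
  [ 0  0  1  |  -6 ]
R1 := R1 − R2
  [ 1  0  0  |   1 ]
  [ 0  1  0  |  -1 ]
  [ 0  0  1  |  -6 ]
Reading off the last column: a = 1, b = -1, c = -6.

(1, -1, -6)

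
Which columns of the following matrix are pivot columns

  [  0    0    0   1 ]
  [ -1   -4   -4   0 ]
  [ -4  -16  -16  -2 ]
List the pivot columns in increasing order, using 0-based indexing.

0, 3

R1 <-> R2
  [ -1   -4   -4   0 ]
  [  0    0    0   1 ]
  [ -4  -16  -16  -2 ]
R1 → -1·R1
  [  1    4    4   0 ]
  [  0    0    0   1 ]
  [ -4  -16  -16  -2 ]
R3 → R3 + 4·R1
  [ 1  4  4   0 ]
  [ 0  0  0   1 ]
  [ 0  0  0  -2 ]
R3 → R3 + 2·R2
  [ 1  4  4  0 ]
  [ 0  0  0  1 ]
  [ 0  0  0  0 ]
Pivot columns are the columns containing a leading 1.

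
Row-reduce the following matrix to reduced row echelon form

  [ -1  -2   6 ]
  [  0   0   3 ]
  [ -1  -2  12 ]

R1 := -1·R1
  [  1   2  -6 ]
  [  0   0   3 ]
  [ -1  -2  12 ]
R3 := R3 + R1
  [ 1  2  -6 ]
  [ 0  0   3 ]
  [ 0  0   6 ]
R2 := 1/3·R2
  [ 1  2  -6 ]
  [ 0  0   1 ]
  [ 0  0   6 ]
R3 := R3 − 6·R2
  [ 1  2  -6 ]
  [ 0  0   1 ]
  [ 0  0   0 ]
R1 := R1 + 6·R2
  [ 1  2  0 ]
  [ 0  0  1 ]
  [ 0  0  0 ]

[[1, 2, 0], [0, 0, 1], [0, 0, 0]]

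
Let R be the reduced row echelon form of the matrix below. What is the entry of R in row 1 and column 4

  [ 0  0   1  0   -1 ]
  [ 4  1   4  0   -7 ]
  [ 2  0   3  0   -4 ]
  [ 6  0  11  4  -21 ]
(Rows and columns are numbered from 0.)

-1

r1 <-> r2
  [ 4  1   4  0   -7 ]
  [ 0  0   1  0   -1 ]
  [ 2  0   3  0   -4 ]
  [ 6  0  11  4  -21 ]
r1 := 1/4·r1
  [ 1  1/4   1  0  -7/4 ]
  [ 0    0   1  0    -1 ]
  [ 2    0   3  0    -4 ]
  [ 6    0  11  4   -21 ]
r3 := r3 − 2·r1
  [ 1   1/4   1  0  -7/4 ]
  [ 0     0   1  0    -1 ]
  [ 0  -1/2   1  0  -1/2 ]
  [ 6     0  11  4   -21 ]
r4 := r4 − 6·r1
  [ 1   1/4  1  0   -7/4 ]
  [ 0     0  1  0     -1 ]
  [ 0  -1/2  1  0   -1/2 ]
  [ 0  -3/2  5  4  -21/2 ]
r2 <-> r3
  [ 1   1/4  1  0   -7/4 ]
  [ 0  -1/2  1  0   -1/2 ]
  [ 0     0  1  0     -1 ]
  [ 0  -3/2  5  4  -21/2 ]
r2 := -2·r2
  [ 1   1/4   1  0   -7/4 ]
  [ 0     1  -2  0      1 ]
  [ 0     0   1  0     -1 ]
  [ 0  -3/2   5  4  -21/2 ]
r4 := r4 + 3/2·r2
  [ 1  1/4   1  0  -7/4 ]
  [ 0    1  -2  0     1 ]
  [ 0    0   1  0    -1 ]
  [ 0    0   2  4    -9 ]
r4 := r4 − 2·r3
  [ 1  1/4   1  0  -7/4 ]
  [ 0    1  -2  0     1 ]
  [ 0    0   1  0    -1 ]
  [ 0    0   0  4    -7 ]
r4 := 1/4·r4
  [ 1  1/4   1  0  -7/4 ]
  [ 0    1  -2  0     1 ]
  [ 0    0   1  0    -1 ]
  [ 0    0   0  1  -7/4 ]
r2 := r2 + 2·r3
  [ 1  1/4  1  0  -7/4 ]
  [ 0    1  0  0    -1 ]
  [ 0    0  1  0    -1 ]
  [ 0    0  0  1  -7/4 ]
r1 := r1 − r3
  [ 1  1/4  0  0  -3/4 ]
  [ 0    1  0  0    -1 ]
  [ 0    0  1  0    -1 ]
  [ 0    0  0  1  -7/4 ]
r1 := r1 − 1/4·r2
  [ 1  0  0  0  -1/2 ]
  [ 0  1  0  0    -1 ]
  [ 0  0  1  0    -1 ]
  [ 0  0  0  1  -7/4 ]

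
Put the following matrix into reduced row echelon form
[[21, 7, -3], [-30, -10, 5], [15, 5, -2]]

r1 -> 1/21·r1
  [   1  1/3  -1/7 ]
  [ -30  -10     5 ]
  [  15    5    -2 ]
r2 -> r2 + 30·r1
  [  1  1/3  -1/7 ]
  [  0    0   5/7 ]
  [ 15    5    -2 ]
r3 -> r3 − 15·r1
  [ 1  1/3  -1/7 ]
  [ 0    0   5/7 ]
  [ 0    0   1/7 ]
r2 -> 7/5·r2
  [ 1  1/3  -1/7 ]
  [ 0    0     1 ]
  [ 0    0   1/7 ]
r3 -> r3 − 1/7·r2
  [ 1  1/3  -1/7 ]
  [ 0    0     1 ]
  [ 0    0     0 ]
r1 -> r1 + 1/7·r2
  [ 1  1/3  0 ]
  [ 0    0  1 ]
  [ 0    0  0 ]

[[1, 1/3, 0], [0, 0, 1], [0, 0, 0]]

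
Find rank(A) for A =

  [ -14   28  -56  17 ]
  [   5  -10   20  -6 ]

r1 → -1/14·r1
  [ 1   -2   4  -17/14 ]
  [ 5  -10  20      -6 ]
r2 → r2 − 5·r1
  [ 1  -2  4  -17/14 ]
  [ 0   0  0    1/14 ]
r2 → 14·r2
  [ 1  -2  4  -17/14 ]
  [ 0   0  0       1 ]
r1 → r1 + 17/14·r2
  [ 1  -2  4  0 ]
  [ 0   0  0  1 ]
The reduced form has 2 nonzero rows.

rank = 2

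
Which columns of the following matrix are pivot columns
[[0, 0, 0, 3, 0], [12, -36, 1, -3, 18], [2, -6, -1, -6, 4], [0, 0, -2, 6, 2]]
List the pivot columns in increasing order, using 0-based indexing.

Swap R1 and R2.
  [ 12  -36   1  -3  18 ]
  [  0    0   0   3   0 ]
  [  2   -6  -1  -6   4 ]
  [  0    0  -2   6   2 ]
Multiply R1 by 1/12.
  [ 1  -3  1/12  -1/4  3/2 ]
  [ 0   0     0     3    0 ]
  [ 2  -6    -1    -6    4 ]
  [ 0   0    -2     6    2 ]
Subtract 2 times R1 from R3.
  [ 1  -3  1/12   -1/4  3/2 ]
  [ 0   0     0      3    0 ]
  [ 0   0  -7/6  -11/2    1 ]
  [ 0   0    -2      6    2 ]
Swap R2 and R3.
  [ 1  -3  1/12   -1/4  3/2 ]
  [ 0   0  -7/6  -11/2    1 ]
  [ 0   0     0      3    0 ]
  [ 0   0    -2      6    2 ]
Multiply R2 by -6/7.
  [ 1  -3  1/12  -1/4   3/2 ]
  [ 0   0     1  33/7  -6/7 ]
  [ 0   0     0     3     0 ]
  [ 0   0    -2     6     2 ]
Add 2 times R2 to R4.
  [ 1  -3  1/12   -1/4   3/2 ]
  [ 0   0     1   33/7  -6/7 ]
  [ 0   0     0      3     0 ]
  [ 0   0     0  108/7   2/7 ]
Multiply R3 by 1/3.
  [ 1  -3  1/12   -1/4   3/2 ]
  [ 0   0     1   33/7  -6/7 ]
  [ 0   0     0      1     0 ]
  [ 0   0     0  108/7   2/7 ]
Subtract 108/7 times R3 from R4.
  [ 1  -3  1/12  -1/4   3/2 ]
  [ 0   0     1  33/7  -6/7 ]
  [ 0   0     0     1     0 ]
  [ 0   0     0     0   2/7 ]
Multiply R4 by 7/2.
  [ 1  -3  1/12  -1/4   3/2 ]
  [ 0   0     1  33/7  -6/7 ]
  [ 0   0     0     1     0 ]
  [ 0   0     0     0     1 ]
Add 6/7 times R4 to R2.
  [ 1  -3  1/12  -1/4  3/2 ]
  [ 0   0     1  33/7    0 ]
  [ 0   0     0     1    0 ]
  [ 0   0     0     0    1 ]
Subtract 3/2 times R4 from R1.
  [ 1  -3  1/12  -1/4  0 ]
  [ 0   0     1  33/7  0 ]
  [ 0   0     0     1  0 ]
  [ 0   0     0     0  1 ]
Subtract 33/7 times R3 from R2.
  [ 1  -3  1/12  -1/4  0 ]
  [ 0   0     1     0  0 ]
  [ 0   0     0     1  0 ]
  [ 0   0     0     0  1 ]
Add 1/4 times R3 to R1.
  [ 1  -3  1/12  0  0 ]
  [ 0   0     1  0  0 ]
  [ 0   0     0  1  0 ]
  [ 0   0     0  0  1 ]
Subtract 1/12 times R2 from R1.
  [ 1  -3  0  0  0 ]
  [ 0   0  1  0  0 ]
  [ 0   0  0  1  0 ]
  [ 0   0  0  0  1 ]
Pivot columns are the columns containing a leading 1.

0, 2, 3, 4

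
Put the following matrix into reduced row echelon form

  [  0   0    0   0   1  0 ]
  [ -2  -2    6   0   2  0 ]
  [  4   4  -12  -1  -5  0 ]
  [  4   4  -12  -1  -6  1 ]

[[1, 1, -3, 0, 0, 0], [0, 0, 0, 1, 0, 0], [0, 0, 0, 0, 1, 0], [0, 0, 0, 0, 0, 1]]

ρ1 ↔ ρ2
  [ -2  -2    6   0   2  0 ]
  [  0   0    0   0   1  0 ]
  [  4   4  -12  -1  -5  0 ]
  [  4   4  -12  -1  -6  1 ]
ρ1 := -1/2·ρ1
  [ 1  1   -3   0  -1  0 ]
  [ 0  0    0   0   1  0 ]
  [ 4  4  -12  -1  -5  0 ]
  [ 4  4  -12  -1  -6  1 ]
ρ3 := ρ3 − 4·ρ1
  [ 1  1   -3   0  -1  0 ]
  [ 0  0    0   0   1  0 ]
  [ 0  0    0  -1  -1  0 ]
  [ 4  4  -12  -1  -6  1 ]
ρ4 := ρ4 − 4·ρ1
  [ 1  1  -3   0  -1  0 ]
  [ 0  0   0   0   1  0 ]
  [ 0  0   0  -1  -1  0 ]
  [ 0  0   0  -1  -2  1 ]
ρ2 ↔ ρ3
  [ 1  1  -3   0  -1  0 ]
  [ 0  0   0  -1  -1  0 ]
  [ 0  0   0   0   1  0 ]
  [ 0  0   0  -1  -2  1 ]
ρ2 := -1·ρ2
  [ 1  1  -3   0  -1  0 ]
  [ 0  0   0   1   1  0 ]
  [ 0  0   0   0   1  0 ]
  [ 0  0   0  -1  -2  1 ]
ρ4 := ρ4 + ρ2
  [ 1  1  -3  0  -1  0 ]
  [ 0  0   0  1   1  0 ]
  [ 0  0   0  0   1  0 ]
  [ 0  0   0  0  -1  1 ]
ρ4 := ρ4 + ρ3
  [ 1  1  -3  0  -1  0 ]
  [ 0  0   0  1   1  0 ]
  [ 0  0   0  0   1  0 ]
  [ 0  0   0  0   0  1 ]
ρ2 := ρ2 − ρ3
  [ 1  1  -3  0  -1  0 ]
  [ 0  0   0  1   0  0 ]
  [ 0  0   0  0   1  0 ]
  [ 0  0   0  0   0  1 ]
ρ1 := ρ1 + ρ3
  [ 1  1  -3  0  0  0 ]
  [ 0  0   0  1  0  0 ]
  [ 0  0   0  0  1  0 ]
  [ 0  0   0  0  0  1 ]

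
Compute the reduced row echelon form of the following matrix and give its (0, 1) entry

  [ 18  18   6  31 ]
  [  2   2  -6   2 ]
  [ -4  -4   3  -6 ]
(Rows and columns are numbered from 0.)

1

ρ1 ← 1/18·ρ1
  [  1   1  1/3  31/18 ]
  [  2   2   -6      2 ]
  [ -4  -4    3     -6 ]
ρ2 ← ρ2 − 2·ρ1
  [  1   1    1/3  31/18 ]
  [  0   0  -20/3  -13/9 ]
  [ -4  -4      3     -6 ]
ρ3 ← ρ3 + 4·ρ1
  [ 1  1    1/3  31/18 ]
  [ 0  0  -20/3  -13/9 ]
  [ 0  0   13/3    8/9 ]
ρ2 ← -3/20·ρ2
  [ 1  1   1/3  31/18 ]
  [ 0  0     1  13/60 ]
  [ 0  0  13/3    8/9 ]
ρ3 ← ρ3 − 13/3·ρ2
  [ 1  1  1/3  31/18 ]
  [ 0  0    1  13/60 ]
  [ 0  0    0  -1/20 ]
ρ3 ← -20·ρ3
  [ 1  1  1/3  31/18 ]
  [ 0  0    1  13/60 ]
  [ 0  0    0      1 ]
ρ2 ← ρ2 − 13/60·ρ3
  [ 1  1  1/3  31/18 ]
  [ 0  0    1      0 ]
  [ 0  0    0      1 ]
ρ1 ← ρ1 − 31/18·ρ3
  [ 1  1  1/3  0 ]
  [ 0  0    1  0 ]
  [ 0  0    0  1 ]
ρ1 ← ρ1 − 1/3·ρ2
  [ 1  1  0  0 ]
  [ 0  0  1  0 ]
  [ 0  0  0  1 ]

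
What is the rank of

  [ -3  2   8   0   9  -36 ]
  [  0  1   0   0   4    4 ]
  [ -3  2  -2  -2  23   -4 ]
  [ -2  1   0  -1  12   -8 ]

rank = 4

ρ1 := -1/3·ρ1
  [  1  -2/3  -8/3   0  -3  12 ]
  [  0     1     0   0   4   4 ]
  [ -3     2    -2  -2  23  -4 ]
  [ -2     1     0  -1  12  -8 ]
ρ3 := ρ3 + 3·ρ1
  [  1  -2/3  -8/3   0  -3  12 ]
  [  0     1     0   0   4   4 ]
  [  0     0   -10  -2  14  32 ]
  [ -2     1     0  -1  12  -8 ]
ρ4 := ρ4 + 2·ρ1
  [ 1  -2/3   -8/3   0  -3  12 ]
  [ 0     1      0   0   4   4 ]
  [ 0     0    -10  -2  14  32 ]
  [ 0  -1/3  -16/3  -1   6  16 ]
ρ4 := ρ4 + 1/3·ρ2
  [ 1  -2/3   -8/3   0    -3    12 ]
  [ 0     1      0   0     4     4 ]
  [ 0     0    -10  -2    14    32 ]
  [ 0     0  -16/3  -1  22/3  52/3 ]
ρ3 := -1/10·ρ3
  [ 1  -2/3   -8/3    0    -3     12 ]
  [ 0     1      0    0     4      4 ]
  [ 0     0      1  1/5  -7/5  -16/5 ]
  [ 0     0  -16/3   -1  22/3   52/3 ]
ρ4 := ρ4 + 16/3·ρ3
  [ 1  -2/3  -8/3     0     -3     12 ]
  [ 0     1     0     0      4      4 ]
  [ 0     0     1   1/5   -7/5  -16/5 ]
  [ 0     0     0  1/15  -2/15   4/15 ]
ρ4 := 15·ρ4
  [ 1  -2/3  -8/3    0    -3     12 ]
  [ 0     1     0    0     4      4 ]
  [ 0     0     1  1/5  -7/5  -16/5 ]
  [ 0     0     0    1    -2      4 ]
ρ3 := ρ3 − 1/5·ρ4
  [ 1  -2/3  -8/3  0  -3  12 ]
  [ 0     1     0  0   4   4 ]
  [ 0     0     1  0  -1  -4 ]
  [ 0     0     0  1  -2   4 ]
ρ1 := ρ1 + 8/3·ρ3
  [ 1  -2/3  0  0  -17/3  4/3 ]
  [ 0     1  0  0      4    4 ]
  [ 0     0  1  0     -1   -4 ]
  [ 0     0  0  1     -2    4 ]
ρ1 := ρ1 + 2/3·ρ2
  [ 1  0  0  0  -3   4 ]
  [ 0  1  0  0   4   4 ]
  [ 0  0  1  0  -1  -4 ]
  [ 0  0  0  1  -2   4 ]
The reduced form has 4 nonzero rows.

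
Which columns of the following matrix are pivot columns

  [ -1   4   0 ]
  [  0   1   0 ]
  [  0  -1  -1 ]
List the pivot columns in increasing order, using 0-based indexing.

0, 1, 2

r1 ← -1·r1
  [ 1  -4   0 ]
  [ 0   1   0 ]
  [ 0  -1  -1 ]
r3 ← r3 + r2
  [ 1  -4   0 ]
  [ 0   1   0 ]
  [ 0   0  -1 ]
r3 ← -1·r3
  [ 1  -4  0 ]
  [ 0   1  0 ]
  [ 0   0  1 ]
r1 ← r1 + 4·r2
  [ 1  0  0 ]
  [ 0  1  0 ]
  [ 0  0  1 ]
Pivot columns are the columns containing a leading 1.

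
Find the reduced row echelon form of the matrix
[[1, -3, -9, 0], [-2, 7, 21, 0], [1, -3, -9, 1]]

[[1, 0, 0, 0], [0, 1, 3, 0], [0, 0, 0, 1]]

R2 ← R2 + 2·R1
R3 ← R3 − R1
R1 ← R1 + 3·R2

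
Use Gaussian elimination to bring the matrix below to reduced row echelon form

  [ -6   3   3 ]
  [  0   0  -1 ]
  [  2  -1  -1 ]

R1 -> -1/6·R1
R3 -> R3 − 2·R1
R2 -> -1·R2
R1 -> R1 + 1/2·R2

[[1, -1/2, 0], [0, 0, 1], [0, 0, 0]]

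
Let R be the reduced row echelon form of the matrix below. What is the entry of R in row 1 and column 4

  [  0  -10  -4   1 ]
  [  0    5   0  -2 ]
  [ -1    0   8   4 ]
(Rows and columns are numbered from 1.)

2

Swap R1 and R3.
  [ -1    0   8   4 ]
  [  0    5   0  -2 ]
  [  0  -10  -4   1 ]
Multiply R1 by -1.
  [ 1    0  -8  -4 ]
  [ 0    5   0  -2 ]
  [ 0  -10  -4   1 ]
Multiply R2 by 1/5.
  [ 1    0  -8    -4 ]
  [ 0    1   0  -2/5 ]
  [ 0  -10  -4     1 ]
Add 10 times R2 to R3.
  [ 1  0  -8    -4 ]
  [ 0  1   0  -2/5 ]
  [ 0  0  -4    -3 ]
Multiply R3 by -1/4.
  [ 1  0  -8    -4 ]
  [ 0  1   0  -2/5 ]
  [ 0  0   1   3/4 ]
Add 8 times R3 to R1.
  [ 1  0  0     2 ]
  [ 0  1  0  -2/5 ]
  [ 0  0  1   3/4 ]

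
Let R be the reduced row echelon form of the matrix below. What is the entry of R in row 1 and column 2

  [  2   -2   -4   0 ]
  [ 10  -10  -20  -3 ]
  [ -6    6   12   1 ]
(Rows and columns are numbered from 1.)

r1 := 1/2·r1
r2 := r2 − 10·r1
r3 := r3 + 6·r1
r2 := -1/3·r2
r3 := r3 − r2

-1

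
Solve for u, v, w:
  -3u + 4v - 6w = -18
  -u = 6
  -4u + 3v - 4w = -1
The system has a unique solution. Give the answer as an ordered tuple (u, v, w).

Form the augmented matrix and row-reduce:
  [ -3  4  -6  |  -18 ]
  [ -1  0   0  |    6 ]
  [ -4  3  -4  |   -1 ]
R1 ← -1/3·R1
R2 ← R2 + R1
R3 ← R3 + 4·R1
R2 ← -3/4·R2
R3 ← R3 + 7/3·R2
R3 ← 2·R3
R2 ← R2 + 3/2·R3
R1 ← R1 − 2·R3
R1 ← R1 + 4/3·R2
Reading off the last column: u = -6, v = -3, w = 4.

(-6, -3, 4)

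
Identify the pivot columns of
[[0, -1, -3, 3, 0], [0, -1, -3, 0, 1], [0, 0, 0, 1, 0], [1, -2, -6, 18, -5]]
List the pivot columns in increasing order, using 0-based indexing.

R1 ↔ R4
  [ 1  -2  -6  18  -5 ]
  [ 0  -1  -3   0   1 ]
  [ 0   0   0   1   0 ]
  [ 0  -1  -3   3   0 ]
R2 ← -1·R2
  [ 1  -2  -6  18  -5 ]
  [ 0   1   3   0  -1 ]
  [ 0   0   0   1   0 ]
  [ 0  -1  -3   3   0 ]
R4 ← R4 + R2
  [ 1  -2  -6  18  -5 ]
  [ 0   1   3   0  -1 ]
  [ 0   0   0   1   0 ]
  [ 0   0   0   3  -1 ]
R4 ← R4 − 3·R3
  [ 1  -2  -6  18  -5 ]
  [ 0   1   3   0  -1 ]
  [ 0   0   0   1   0 ]
  [ 0   0   0   0  -1 ]
R4 ← -1·R4
  [ 1  -2  -6  18  -5 ]
  [ 0   1   3   0  -1 ]
  [ 0   0   0   1   0 ]
  [ 0   0   0   0   1 ]
R2 ← R2 + R4
  [ 1  -2  -6  18  -5 ]
  [ 0   1   3   0   0 ]
  [ 0   0   0   1   0 ]
  [ 0   0   0   0   1 ]
R1 ← R1 + 5·R4
  [ 1  -2  -6  18  0 ]
  [ 0   1   3   0  0 ]
  [ 0   0   0   1  0 ]
  [ 0   0   0   0  1 ]
R1 ← R1 − 18·R3
  [ 1  -2  -6  0  0 ]
  [ 0   1   3  0  0 ]
  [ 0   0   0  1  0 ]
  [ 0   0   0  0  1 ]
R1 ← R1 + 2·R2
  [ 1  0  0  0  0 ]
  [ 0  1  3  0  0 ]
  [ 0  0  0  1  0 ]
  [ 0  0  0  0  1 ]
Pivot columns are the columns containing a leading 1.

0, 1, 3, 4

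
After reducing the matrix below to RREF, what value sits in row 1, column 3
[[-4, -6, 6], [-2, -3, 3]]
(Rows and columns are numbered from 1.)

-3/2

Multiply R1 by -1/4.
  [  1  3/2  -3/2 ]
  [ -2   -3     3 ]
Add 2 times R1 to R2.
  [ 1  3/2  -3/2 ]
  [ 0    0     0 ]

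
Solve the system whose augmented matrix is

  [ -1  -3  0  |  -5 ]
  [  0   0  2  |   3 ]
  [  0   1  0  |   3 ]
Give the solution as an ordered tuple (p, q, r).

(-4, 3, 3/2)

R1 := -1·R1
  [ 1  3  0  |  5 ]
  [ 0  0  2  |  3 ]
  [ 0  1  0  |  3 ]
R2 <=> R3
  [ 1  3  0  |  5 ]
  [ 0  1  0  |  3 ]
  [ 0  0  2  |  3 ]
R3 := 1/2·R3
  [ 1  3  0  |    5 ]
  [ 0  1  0  |    3 ]
  [ 0  0  1  |  3/2 ]
R1 := R1 − 3·R2
  [ 1  0  0  |   -4 ]
  [ 0  1  0  |    3 ]
  [ 0  0  1  |  3/2 ]
Reading off the last column: p = -4, q = 3, r = 3/2.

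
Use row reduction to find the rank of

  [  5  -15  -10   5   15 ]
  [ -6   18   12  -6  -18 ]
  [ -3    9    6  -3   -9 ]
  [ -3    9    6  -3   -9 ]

r1 := 1/5·r1
  [  1  -3  -2   1    3 ]
  [ -6  18  12  -6  -18 ]
  [ -3   9   6  -3   -9 ]
  [ -3   9   6  -3   -9 ]
r2 := r2 + 6·r1
  [  1  -3  -2   1   3 ]
  [  0   0   0   0   0 ]
  [ -3   9   6  -3  -9 ]
  [ -3   9   6  -3  -9 ]
r3 := r3 + 3·r1
  [  1  -3  -2   1   3 ]
  [  0   0   0   0   0 ]
  [  0   0   0   0   0 ]
  [ -3   9   6  -3  -9 ]
r4 := r4 + 3·r1
  [ 1  -3  -2  1  3 ]
  [ 0   0   0  0  0 ]
  [ 0   0   0  0  0 ]
  [ 0   0   0  0  0 ]
The reduced form has 1 nonzero row.

rank = 1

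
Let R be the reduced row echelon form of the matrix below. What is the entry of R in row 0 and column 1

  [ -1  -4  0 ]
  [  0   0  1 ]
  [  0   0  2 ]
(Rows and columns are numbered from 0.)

ρ1 → -1·ρ1
  [ 1  4  0 ]
  [ 0  0  1 ]
  [ 0  0  2 ]
ρ3 → ρ3 − 2·ρ2
  [ 1  4  0 ]
  [ 0  0  1 ]
  [ 0  0  0 ]

4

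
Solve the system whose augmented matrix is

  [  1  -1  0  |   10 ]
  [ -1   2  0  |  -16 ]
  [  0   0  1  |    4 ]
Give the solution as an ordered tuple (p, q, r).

R2 → R2 + R1
  [ 1  -1  0  |  10 ]
  [ 0   1  0  |  -6 ]
  [ 0   0  1  |   4 ]
R1 → R1 + R2
  [ 1  0  0  |   4 ]
  [ 0  1  0  |  -6 ]
  [ 0  0  1  |   4 ]
Reading off the last column: p = 4, q = -6, r = 4.

(4, -6, 4)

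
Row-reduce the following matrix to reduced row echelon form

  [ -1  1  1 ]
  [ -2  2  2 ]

[[1, -1, -1], [0, 0, 0]]

R1 -> -1·R1
  [  1  -1  -1 ]
  [ -2   2   2 ]
R2 -> R2 + 2·R1
  [ 1  -1  -1 ]
  [ 0   0   0 ]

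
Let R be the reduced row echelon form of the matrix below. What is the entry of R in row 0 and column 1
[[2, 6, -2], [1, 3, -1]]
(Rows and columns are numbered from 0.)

r1 := 1/2·r1
r2 := r2 − r1

3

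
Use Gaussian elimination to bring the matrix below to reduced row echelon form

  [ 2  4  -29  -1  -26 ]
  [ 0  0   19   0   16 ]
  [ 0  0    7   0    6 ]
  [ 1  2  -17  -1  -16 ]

r1 ← 1/2·r1
  [ 1  2  -29/2  -1/2  -13 ]
  [ 0  0     19     0   16 ]
  [ 0  0      7     0    6 ]
  [ 1  2    -17    -1  -16 ]
r4 ← r4 − r1
  [ 1  2  -29/2  -1/2  -13 ]
  [ 0  0     19     0   16 ]
  [ 0  0      7     0    6 ]
  [ 0  0   -5/2  -1/2   -3 ]
r2 ← 1/19·r2
  [ 1  2  -29/2  -1/2    -13 ]
  [ 0  0      1     0  16/19 ]
  [ 0  0      7     0      6 ]
  [ 0  0   -5/2  -1/2     -3 ]
r3 ← r3 − 7·r2
  [ 1  2  -29/2  -1/2    -13 ]
  [ 0  0      1     0  16/19 ]
  [ 0  0      0     0   2/19 ]
  [ 0  0   -5/2  -1/2     -3 ]
r4 ← r4 + 5/2·r2
  [ 1  2  -29/2  -1/2     -13 ]
  [ 0  0      1     0   16/19 ]
  [ 0  0      0     0    2/19 ]
  [ 0  0      0  -1/2  -17/19 ]
r3 <-> r4
  [ 1  2  -29/2  -1/2     -13 ]
  [ 0  0      1     0   16/19 ]
  [ 0  0      0  -1/2  -17/19 ]
  [ 0  0      0     0    2/19 ]
r3 ← -2·r3
  [ 1  2  -29/2  -1/2    -13 ]
  [ 0  0      1     0  16/19 ]
  [ 0  0      0     1  34/19 ]
  [ 0  0      0     0   2/19 ]
r4 ← 19/2·r4
  [ 1  2  -29/2  -1/2    -13 ]
  [ 0  0      1     0  16/19 ]
  [ 0  0      0     1  34/19 ]
  [ 0  0      0     0      1 ]
r3 ← r3 − 34/19·r4
  [ 1  2  -29/2  -1/2    -13 ]
  [ 0  0      1     0  16/19 ]
  [ 0  0      0     1      0 ]
  [ 0  0      0     0      1 ]
r2 ← r2 − 16/19·r4
  [ 1  2  -29/2  -1/2  -13 ]
  [ 0  0      1     0    0 ]
  [ 0  0      0     1    0 ]
  [ 0  0      0     0    1 ]
r1 ← r1 + 13·r4
  [ 1  2  -29/2  -1/2  0 ]
  [ 0  0      1     0  0 ]
  [ 0  0      0     1  0 ]
  [ 0  0      0     0  1 ]
r1 ← r1 + 1/2·r3
  [ 1  2  -29/2  0  0 ]
  [ 0  0      1  0  0 ]
  [ 0  0      0  1  0 ]
  [ 0  0      0  0  1 ]
r1 ← r1 + 29/2·r2
  [ 1  2  0  0  0 ]
  [ 0  0  1  0  0 ]
  [ 0  0  0  1  0 ]
  [ 0  0  0  0  1 ]

[[1, 2, 0, 0, 0], [0, 0, 1, 0, 0], [0, 0, 0, 1, 0], [0, 0, 0, 0, 1]]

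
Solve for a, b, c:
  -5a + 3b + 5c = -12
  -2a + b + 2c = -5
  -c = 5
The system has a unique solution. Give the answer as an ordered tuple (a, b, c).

Form the augmented matrix and row-reduce:
  [ -5  3   5  |  -12 ]
  [ -2  1   2  |   -5 ]
  [  0  0  -1  |    5 ]
ρ1 → -1/5·ρ1
ρ2 → ρ2 + 2·ρ1
ρ2 → -5·ρ2
ρ3 → -1·ρ3
ρ1 → ρ1 + ρ3
ρ1 → ρ1 + 3/5·ρ2
Reading off the last column: a = -2, b = 1, c = -5.

(-2, 1, -5)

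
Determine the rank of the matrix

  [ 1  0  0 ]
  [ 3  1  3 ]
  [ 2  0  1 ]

R2 := R2 − 3·R1
  [ 1  0  0 ]
  [ 0  1  3 ]
  [ 2  0  1 ]
R3 := R3 − 2·R1
  [ 1  0  0 ]
  [ 0  1  3 ]
  [ 0  0  1 ]
R2 := R2 − 3·R3
  [ 1  0  0 ]
  [ 0  1  0 ]
  [ 0  0  1 ]
The reduced form has 3 nonzero rows.

rank = 3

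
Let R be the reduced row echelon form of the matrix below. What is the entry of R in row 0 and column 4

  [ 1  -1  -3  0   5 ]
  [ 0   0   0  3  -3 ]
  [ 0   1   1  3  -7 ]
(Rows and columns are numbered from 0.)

R2 <-> R3
  [ 1  -1  -3  0   5 ]
  [ 0   1   1  3  -7 ]
  [ 0   0   0  3  -3 ]
R3 ← 1/3·R3
  [ 1  -1  -3  0   5 ]
  [ 0   1   1  3  -7 ]
  [ 0   0   0  1  -1 ]
R2 ← R2 − 3·R3
  [ 1  -1  -3  0   5 ]
  [ 0   1   1  0  -4 ]
  [ 0   0   0  1  -1 ]
R1 ← R1 + R2
  [ 1  0  -2  0   1 ]
  [ 0  1   1  0  -4 ]
  [ 0  0   0  1  -1 ]

1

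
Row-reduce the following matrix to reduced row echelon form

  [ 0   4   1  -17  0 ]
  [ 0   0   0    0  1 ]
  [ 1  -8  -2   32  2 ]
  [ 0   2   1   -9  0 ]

Swap R1 and R3.
  [ 1  -8  -2   32  2 ]
  [ 0   0   0    0  1 ]
  [ 0   4   1  -17  0 ]
  [ 0   2   1   -9  0 ]
Swap R2 and R3.
  [ 1  -8  -2   32  2 ]
  [ 0   4   1  -17  0 ]
  [ 0   0   0    0  1 ]
  [ 0   2   1   -9  0 ]
Multiply R2 by 1/4.
  [ 1  -8   -2     32  2 ]
  [ 0   1  1/4  -17/4  0 ]
  [ 0   0    0      0  1 ]
  [ 0   2    1     -9  0 ]
Subtract 2 times R2 from R4.
  [ 1  -8   -2     32  2 ]
  [ 0   1  1/4  -17/4  0 ]
  [ 0   0    0      0  1 ]
  [ 0   0  1/2   -1/2  0 ]
Swap R3 and R4.
  [ 1  -8   -2     32  2 ]
  [ 0   1  1/4  -17/4  0 ]
  [ 0   0  1/2   -1/2  0 ]
  [ 0   0    0      0  1 ]
Multiply R3 by 2.
  [ 1  -8   -2     32  2 ]
  [ 0   1  1/4  -17/4  0 ]
  [ 0   0    1     -1  0 ]
  [ 0   0    0      0  1 ]
Subtract 2 times R4 from R1.
  [ 1  -8   -2     32  0 ]
  [ 0   1  1/4  -17/4  0 ]
  [ 0   0    1     -1  0 ]
  [ 0   0    0      0  1 ]
Subtract 1/4 times R3 from R2.
  [ 1  -8  -2  32  0 ]
  [ 0   1   0  -4  0 ]
  [ 0   0   1  -1  0 ]
  [ 0   0   0   0  1 ]
Add 2 times R3 to R1.
  [ 1  -8  0  30  0 ]
  [ 0   1  0  -4  0 ]
  [ 0   0  1  -1  0 ]
  [ 0   0  0   0  1 ]
Add 8 times R2 to R1.
  [ 1  0  0  -2  0 ]
  [ 0  1  0  -4  0 ]
  [ 0  0  1  -1  0 ]
  [ 0  0  0   0  1 ]

[[1, 0, 0, -2, 0], [0, 1, 0, -4, 0], [0, 0, 1, -1, 0], [0, 0, 0, 0, 1]]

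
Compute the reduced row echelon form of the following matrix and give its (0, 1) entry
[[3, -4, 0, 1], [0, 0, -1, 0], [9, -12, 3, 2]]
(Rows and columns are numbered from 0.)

R1 → 1/3·R1
  [ 1  -4/3   0  1/3 ]
  [ 0     0  -1    0 ]
  [ 9   -12   3    2 ]
R3 → R3 − 9·R1
  [ 1  -4/3   0  1/3 ]
  [ 0     0  -1    0 ]
  [ 0     0   3   -1 ]
R2 → -1·R2
  [ 1  -4/3  0  1/3 ]
  [ 0     0  1    0 ]
  [ 0     0  3   -1 ]
R3 → R3 − 3·R2
  [ 1  -4/3  0  1/3 ]
  [ 0     0  1    0 ]
  [ 0     0  0   -1 ]
R3 → -1·R3
  [ 1  -4/3  0  1/3 ]
  [ 0     0  1    0 ]
  [ 0     0  0    1 ]
R1 → R1 − 1/3·R3
  [ 1  -4/3  0  0 ]
  [ 0     0  1  0 ]
  [ 0     0  0  1 ]

-4/3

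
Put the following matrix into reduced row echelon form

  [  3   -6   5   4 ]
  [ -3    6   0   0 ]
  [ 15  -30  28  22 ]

R1 → 1/3·R1
  [  1   -2  5/3  4/3 ]
  [ -3    6    0    0 ]
  [ 15  -30   28   22 ]
R2 → R2 + 3·R1
  [  1   -2  5/3  4/3 ]
  [  0    0    5    4 ]
  [ 15  -30   28   22 ]
R3 → R3 − 15·R1
  [ 1  -2  5/3  4/3 ]
  [ 0   0    5    4 ]
  [ 0   0    3    2 ]
R2 → 1/5·R2
  [ 1  -2  5/3  4/3 ]
  [ 0   0    1  4/5 ]
  [ 0   0    3    2 ]
R3 → R3 − 3·R2
  [ 1  -2  5/3   4/3 ]
  [ 0   0    1   4/5 ]
  [ 0   0    0  -2/5 ]
R3 → -5/2·R3
  [ 1  -2  5/3  4/3 ]
  [ 0   0    1  4/5 ]
  [ 0   0    0    1 ]
R2 → R2 − 4/5·R3
  [ 1  -2  5/3  4/3 ]
  [ 0   0    1    0 ]
  [ 0   0    0    1 ]
R1 → R1 − 4/3·R3
  [ 1  -2  5/3  0 ]
  [ 0   0    1  0 ]
  [ 0   0    0  1 ]
R1 → R1 − 5/3·R2
  [ 1  -2  0  0 ]
  [ 0   0  1  0 ]
  [ 0   0  0  1 ]

[[1, -2, 0, 0], [0, 0, 1, 0], [0, 0, 0, 1]]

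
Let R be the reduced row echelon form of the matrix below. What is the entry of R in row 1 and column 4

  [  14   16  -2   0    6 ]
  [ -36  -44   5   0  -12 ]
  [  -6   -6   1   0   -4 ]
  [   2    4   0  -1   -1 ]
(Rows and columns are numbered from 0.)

R1 -> 1/14·R1
R2 -> R2 + 36·R1
R3 -> R3 + 6·R1
R4 -> R4 − 2·R1
R2 -> -7/20·R2
R3 -> R3 − 6/7·R2
R4 -> R4 − 12/7·R2
R3 -> 10·R3
R4 -> R4 − 1/5·R3
R4 -> -1·R4
R2 -> R2 − 1/20·R3
R1 -> R1 + 1/7·R3
R1 -> R1 − 8/7·R2

-1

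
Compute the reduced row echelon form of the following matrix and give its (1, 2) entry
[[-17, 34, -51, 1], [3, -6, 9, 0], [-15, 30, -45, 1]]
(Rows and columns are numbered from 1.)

-2

R1 ← -1/17·R1
  [   1  -2    3  -1/17 ]
  [   3  -6    9      0 ]
  [ -15  30  -45      1 ]
R2 ← R2 − 3·R1
  [   1  -2    3  -1/17 ]
  [   0   0    0   3/17 ]
  [ -15  30  -45      1 ]
R3 ← R3 + 15·R1
  [ 1  -2  3  -1/17 ]
  [ 0   0  0   3/17 ]
  [ 0   0  0   2/17 ]
R2 ← 17/3·R2
  [ 1  -2  3  -1/17 ]
  [ 0   0  0      1 ]
  [ 0   0  0   2/17 ]
R3 ← R3 − 2/17·R2
  [ 1  -2  3  -1/17 ]
  [ 0   0  0      1 ]
  [ 0   0  0      0 ]
R1 ← R1 + 1/17·R2
  [ 1  -2  3  0 ]
  [ 0   0  0  1 ]
  [ 0   0  0  0 ]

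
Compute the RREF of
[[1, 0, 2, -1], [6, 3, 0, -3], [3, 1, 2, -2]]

R2 := R2 − 6·R1
  [ 1  0    2  -1 ]
  [ 0  3  -12   3 ]
  [ 3  1    2  -2 ]
R3 := R3 − 3·R1
  [ 1  0    2  -1 ]
  [ 0  3  -12   3 ]
  [ 0  1   -4   1 ]
R2 := 1/3·R2
  [ 1  0   2  -1 ]
  [ 0  1  -4   1 ]
  [ 0  1  -4   1 ]
R3 := R3 − R2
  [ 1  0   2  -1 ]
  [ 0  1  -4   1 ]
  [ 0  0   0   0 ]

[[1, 0, 2, -1], [0, 1, -4, 1], [0, 0, 0, 0]]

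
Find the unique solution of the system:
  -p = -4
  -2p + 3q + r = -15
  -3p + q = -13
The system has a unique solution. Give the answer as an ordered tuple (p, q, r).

(4, -1, -4)

Form the augmented matrix and row-reduce:
  [ -1  0  0  |   -4 ]
  [ -2  3  1  |  -15 ]
  [ -3  1  0  |  -13 ]
Multiply r1 by -1.
  [  1  0  0  |    4 ]
  [ -2  3  1  |  -15 ]
  [ -3  1  0  |  -13 ]
Add 2 times r1 to r2.
  [  1  0  0  |    4 ]
  [  0  3  1  |   -7 ]
  [ -3  1  0  |  -13 ]
Add 3 times r1 to r3.
  [ 1  0  0  |   4 ]
  [ 0  3  1  |  -7 ]
  [ 0  1  0  |  -1 ]
Multiply r2 by 1/3.
  [ 1  0    0  |     4 ]
  [ 0  1  1/3  |  -7/3 ]
  [ 0  1    0  |    -1 ]
Subtract r2 from r3.
  [ 1  0     0  |     4 ]
  [ 0  1   1/3  |  -7/3 ]
  [ 0  0  -1/3  |   4/3 ]
Multiply r3 by -3.
  [ 1  0    0  |     4 ]
  [ 0  1  1/3  |  -7/3 ]
  [ 0  0    1  |    -4 ]
Subtract 1/3 times r3 from r2.
  [ 1  0  0  |   4 ]
  [ 0  1  0  |  -1 ]
  [ 0  0  1  |  -4 ]
Reading off the last column: p = 4, q = -1, r = -4.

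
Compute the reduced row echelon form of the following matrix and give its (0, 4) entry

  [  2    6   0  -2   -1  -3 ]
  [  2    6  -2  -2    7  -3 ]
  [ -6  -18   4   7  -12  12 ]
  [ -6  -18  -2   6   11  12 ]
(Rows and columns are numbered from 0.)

ρ1 ← 1/2·ρ1
  [  1    3   0  -1  -1/2  -3/2 ]
  [  2    6  -2  -2     7    -3 ]
  [ -6  -18   4   7   -12    12 ]
  [ -6  -18  -2   6    11    12 ]
ρ2 ← ρ2 − 2·ρ1
  [  1    3   0  -1  -1/2  -3/2 ]
  [  0    0  -2   0     8     0 ]
  [ -6  -18   4   7   -12    12 ]
  [ -6  -18  -2   6    11    12 ]
ρ3 ← ρ3 + 6·ρ1
  [  1    3   0  -1  -1/2  -3/2 ]
  [  0    0  -2   0     8     0 ]
  [  0    0   4   1   -15     3 ]
  [ -6  -18  -2   6    11    12 ]
ρ4 ← ρ4 + 6·ρ1
  [ 1  3   0  -1  -1/2  -3/2 ]
  [ 0  0  -2   0     8     0 ]
  [ 0  0   4   1   -15     3 ]
  [ 0  0  -2   0     8     3 ]
ρ2 ← -1/2·ρ2
  [ 1  3   0  -1  -1/2  -3/2 ]
  [ 0  0   1   0    -4     0 ]
  [ 0  0   4   1   -15     3 ]
  [ 0  0  -2   0     8     3 ]
ρ3 ← ρ3 − 4·ρ2
  [ 1  3   0  -1  -1/2  -3/2 ]
  [ 0  0   1   0    -4     0 ]
  [ 0  0   0   1     1     3 ]
  [ 0  0  -2   0     8     3 ]
ρ4 ← ρ4 + 2·ρ2
  [ 1  3  0  -1  -1/2  -3/2 ]
  [ 0  0  1   0    -4     0 ]
  [ 0  0  0   1     1     3 ]
  [ 0  0  0   0     0     3 ]
ρ4 ← 1/3·ρ4
  [ 1  3  0  -1  -1/2  -3/2 ]
  [ 0  0  1   0    -4     0 ]
  [ 0  0  0   1     1     3 ]
  [ 0  0  0   0     0     1 ]
ρ3 ← ρ3 − 3·ρ4
  [ 1  3  0  -1  -1/2  -3/2 ]
  [ 0  0  1   0    -4     0 ]
  [ 0  0  0   1     1     0 ]
  [ 0  0  0   0     0     1 ]
ρ1 ← ρ1 + 3/2·ρ4
  [ 1  3  0  -1  -1/2  0 ]
  [ 0  0  1   0    -4  0 ]
  [ 0  0  0   1     1  0 ]
  [ 0  0  0   0     0  1 ]
ρ1 ← ρ1 + ρ3
  [ 1  3  0  0  1/2  0 ]
  [ 0  0  1  0   -4  0 ]
  [ 0  0  0  1    1  0 ]
  [ 0  0  0  0    0  1 ]

1/2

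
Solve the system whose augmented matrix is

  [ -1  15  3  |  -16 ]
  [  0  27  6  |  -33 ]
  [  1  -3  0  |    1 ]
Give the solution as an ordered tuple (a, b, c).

r1 := -1·r1
  [ 1  -15  -3  |   16 ]
  [ 0   27   6  |  -33 ]
  [ 1   -3   0  |    1 ]
r3 := r3 − r1
  [ 1  -15  -3  |   16 ]
  [ 0   27   6  |  -33 ]
  [ 0   12   3  |  -15 ]
r2 := 1/27·r2
  [ 1  -15   -3  |     16 ]
  [ 0    1  2/9  |  -11/9 ]
  [ 0   12    3  |    -15 ]
r3 := r3 − 12·r2
  [ 1  -15   -3  |     16 ]
  [ 0    1  2/9  |  -11/9 ]
  [ 0    0  1/3  |   -1/3 ]
r3 := 3·r3
  [ 1  -15   -3  |     16 ]
  [ 0    1  2/9  |  -11/9 ]
  [ 0    0    1  |     -1 ]
r2 := r2 − 2/9·r3
  [ 1  -15  -3  |  16 ]
  [ 0    1   0  |  -1 ]
  [ 0    0   1  |  -1 ]
r1 := r1 + 3·r3
  [ 1  -15  0  |  13 ]
  [ 0    1  0  |  -1 ]
  [ 0    0  1  |  -1 ]
r1 := r1 + 15·r2
  [ 1  0  0  |  -2 ]
  [ 0  1  0  |  -1 ]
  [ 0  0  1  |  -1 ]
Reading off the last column: a = -2, b = -1, c = -1.

(-2, -1, -1)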